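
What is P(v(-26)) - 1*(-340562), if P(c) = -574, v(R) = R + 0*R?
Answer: 339988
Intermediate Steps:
v(R) = R (v(R) = R + 0 = R)
P(v(-26)) - 1*(-340562) = -574 - 1*(-340562) = -574 + 340562 = 339988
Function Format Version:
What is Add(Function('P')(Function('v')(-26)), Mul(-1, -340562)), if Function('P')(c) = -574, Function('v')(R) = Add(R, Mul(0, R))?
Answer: 339988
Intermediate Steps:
Function('v')(R) = R (Function('v')(R) = Add(R, 0) = R)
Add(Function('P')(Function('v')(-26)), Mul(-1, -340562)) = Add(-574, Mul(-1, -340562)) = Add(-574, 340562) = 339988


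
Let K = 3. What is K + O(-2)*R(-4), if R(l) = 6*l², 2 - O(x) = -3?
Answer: 483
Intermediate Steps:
O(x) = 5 (O(x) = 2 - 1*(-3) = 2 + 3 = 5)
K + O(-2)*R(-4) = 3 + 5*(6*(-4)²) = 3 + 5*(6*16) = 3 + 5*96 = 3 + 480 = 483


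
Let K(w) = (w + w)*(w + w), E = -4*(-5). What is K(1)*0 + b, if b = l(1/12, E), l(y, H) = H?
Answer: 20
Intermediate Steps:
E = 20
b = 20
K(w) = 4*w**2 (K(w) = (2*w)*(2*w) = 4*w**2)
K(1)*0 + b = (4*1**2)*0 + 20 = (4*1)*0 + 20 = 4*0 + 20 = 0 + 20 = 20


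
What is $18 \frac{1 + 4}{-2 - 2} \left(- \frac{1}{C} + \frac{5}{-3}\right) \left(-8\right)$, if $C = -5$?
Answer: $-264$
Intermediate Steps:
$18 \frac{1 + 4}{-2 - 2} \left(- \frac{1}{C} + \frac{5}{-3}\right) \left(-8\right) = 18 \frac{1 + 4}{-2 - 2} \left(- \frac{1}{-5} + \frac{5}{-3}\right) \left(-8\right) = 18 \frac{5}{-4} \left(\left(-1\right) \left(- \frac{1}{5}\right) + 5 \left(- \frac{1}{3}\right)\right) \left(-8\right) = 18 \cdot 5 \left(- \frac{1}{4}\right) \left(\frac{1}{5} - \frac{5}{3}\right) \left(-8\right) = 18 \left(\left(- \frac{5}{4}\right) \left(- \frac{22}{15}\right)\right) \left(-8\right) = 18 \cdot \frac{11}{6} \left(-8\right) = 33 \left(-8\right) = -264$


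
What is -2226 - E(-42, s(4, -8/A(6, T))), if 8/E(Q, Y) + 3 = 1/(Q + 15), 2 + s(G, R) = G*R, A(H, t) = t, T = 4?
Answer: -91158/41 ≈ -2223.4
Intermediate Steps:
s(G, R) = -2 + G*R
E(Q, Y) = 8/(-3 + 1/(15 + Q)) (E(Q, Y) = 8/(-3 + 1/(Q + 15)) = 8/(-3 + 1/(15 + Q)))
-2226 - E(-42, s(4, -8/A(6, T))) = -2226 - 8*(-15 - 1*(-42))/(44 + 3*(-42)) = -2226 - 8*(-15 + 42)/(44 - 126) = -2226 - 8*27/(-82) = -2226 - 8*(-1)*27/82 = -2226 - 1*(-108/41) = -2226 + 108/41 = -91158/41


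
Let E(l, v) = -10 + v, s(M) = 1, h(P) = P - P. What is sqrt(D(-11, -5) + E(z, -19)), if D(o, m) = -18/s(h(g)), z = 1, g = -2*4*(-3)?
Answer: I*sqrt(47) ≈ 6.8557*I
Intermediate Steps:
g = 24 (g = -8*(-3) = 24)
h(P) = 0
D(o, m) = -18 (D(o, m) = -18/1 = -18*1 = -18)
sqrt(D(-11, -5) + E(z, -19)) = sqrt(-18 + (-10 - 19)) = sqrt(-18 - 29) = sqrt(-47) = I*sqrt(47)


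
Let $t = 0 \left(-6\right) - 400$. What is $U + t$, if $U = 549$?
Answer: $149$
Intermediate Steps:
$t = -400$ ($t = 0 - 400 = -400$)
$U + t = 549 - 400 = 149$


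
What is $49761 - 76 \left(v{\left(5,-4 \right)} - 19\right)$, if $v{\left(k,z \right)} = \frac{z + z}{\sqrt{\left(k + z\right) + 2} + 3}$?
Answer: $51509 - \frac{304 \sqrt{3}}{3} \approx 51334.0$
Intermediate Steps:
$v{\left(k,z \right)} = \frac{2 z}{3 + \sqrt{2 + k + z}}$ ($v{\left(k,z \right)} = \frac{2 z}{\sqrt{2 + k + z} + 3} = \frac{2 z}{3 + \sqrt{2 + k + z}}$)
$49761 - 76 \left(v{\left(5,-4 \right)} - 19\right) = 49761 - 76 \left(2 \left(-4\right) \frac{1}{3 + \sqrt{2 + 5 - 4}} - 19\right) = 49761 - 76 \left(2 \left(-4\right) \frac{1}{3 + \sqrt{3}} - 19\right) = 49761 - 76 \left(- \frac{8}{3 + \sqrt{3}} - 19\right) = 49761 - 76 \left(-19 - \frac{8}{3 + \sqrt{3}}\right) = 49761 - \left(-1444 - \frac{608}{3 + \sqrt{3}}\right) = 49761 + \left(1444 + \frac{608}{3 + \sqrt{3}}\right) = 51205 + \frac{608}{3 + \sqrt{3}}$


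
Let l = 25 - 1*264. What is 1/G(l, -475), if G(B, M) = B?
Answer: -1/239 ≈ -0.0041841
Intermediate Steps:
l = -239 (l = 25 - 264 = -239)
1/G(l, -475) = 1/(-239) = -1/239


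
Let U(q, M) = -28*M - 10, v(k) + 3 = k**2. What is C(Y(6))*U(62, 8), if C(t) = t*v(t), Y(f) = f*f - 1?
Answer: -10008180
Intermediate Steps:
v(k) = -3 + k**2
Y(f) = -1 + f**2 (Y(f) = f**2 - 1 = -1 + f**2)
U(q, M) = -10 - 28*M
C(t) = t*(-3 + t**2)
C(Y(6))*U(62, 8) = ((-1 + 6**2)*(-3 + (-1 + 6**2)**2))*(-10 - 28*8) = ((-1 + 36)*(-3 + (-1 + 36)**2))*(-10 - 224) = (35*(-3 + 35**2))*(-234) = (35*(-3 + 1225))*(-234) = (35*1222)*(-234) = 42770*(-234) = -10008180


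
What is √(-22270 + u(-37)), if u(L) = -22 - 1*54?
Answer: I*√22346 ≈ 149.49*I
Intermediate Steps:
u(L) = -76 (u(L) = -22 - 54 = -76)
√(-22270 + u(-37)) = √(-22270 - 76) = √(-22346) = I*√22346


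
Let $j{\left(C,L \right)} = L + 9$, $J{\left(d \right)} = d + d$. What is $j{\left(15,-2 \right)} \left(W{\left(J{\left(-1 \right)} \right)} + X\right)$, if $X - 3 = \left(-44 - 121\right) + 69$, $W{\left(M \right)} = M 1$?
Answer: $-665$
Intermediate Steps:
$J{\left(d \right)} = 2 d$
$j{\left(C,L \right)} = 9 + L$
$W{\left(M \right)} = M$
$X = -93$ ($X = 3 + \left(\left(-44 - 121\right) + 69\right) = 3 + \left(-165 + 69\right) = 3 - 96 = -93$)
$j{\left(15,-2 \right)} \left(W{\left(J{\left(-1 \right)} \right)} + X\right) = \left(9 - 2\right) \left(2 \left(-1\right) - 93\right) = 7 \left(-2 - 93\right) = 7 \left(-95\right) = -665$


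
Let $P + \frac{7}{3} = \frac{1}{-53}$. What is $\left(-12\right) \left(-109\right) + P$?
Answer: $\frac{207598}{159} \approx 1305.6$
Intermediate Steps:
$P = - \frac{374}{159}$ ($P = - \frac{7}{3} + \frac{1}{-53} = - \frac{7}{3} - \frac{1}{53} = - \frac{374}{159} \approx -2.3522$)
$\left(-12\right) \left(-109\right) + P = \left(-12\right) \left(-109\right) - \frac{374}{159} = 1308 - \frac{374}{159} = \frac{207598}{159}$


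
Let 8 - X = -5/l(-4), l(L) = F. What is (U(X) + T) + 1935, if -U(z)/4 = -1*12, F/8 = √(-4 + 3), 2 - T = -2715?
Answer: 4700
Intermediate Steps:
T = 2717 (T = 2 - 1*(-2715) = 2 + 2715 = 2717)
F = 8*I (F = 8*√(-4 + 3) = 8*√(-1) = 8*I ≈ 8.0*I)
l(L) = 8*I
X = 8 - 5*I/8 (X = 8 - (-5)/(8*I) = 8 - (-5)*(-I/8) = 8 - 5*I/8 ≈ 8.0 - 0.625*I)
U(z) = 48 (U(z) = -(-4)*12 = -4*(-12) = 48)
(U(X) + T) + 1935 = (48 + 2717) + 1935 = 2765 + 1935 = 4700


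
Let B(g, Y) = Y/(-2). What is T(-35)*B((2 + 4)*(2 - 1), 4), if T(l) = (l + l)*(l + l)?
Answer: -9800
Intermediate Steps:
B(g, Y) = -Y/2 (B(g, Y) = Y*(-½) = -Y/2)
T(l) = 4*l² (T(l) = (2*l)*(2*l) = 4*l²)
T(-35)*B((2 + 4)*(2 - 1), 4) = (4*(-35)²)*(-½*4) = (4*1225)*(-2) = 4900*(-2) = -9800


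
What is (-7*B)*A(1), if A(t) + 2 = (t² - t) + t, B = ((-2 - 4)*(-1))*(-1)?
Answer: -42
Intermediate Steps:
B = -6 (B = -6*(-1)*(-1) = 6*(-1) = -6)
A(t) = -2 + t² (A(t) = -2 + ((t² - t) + t) = -2 + t²)
(-7*B)*A(1) = (-7*(-6))*(-2 + 1²) = 42*(-2 + 1) = 42*(-1) = -42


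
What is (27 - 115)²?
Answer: 7744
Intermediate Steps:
(27 - 115)² = (-88)² = 7744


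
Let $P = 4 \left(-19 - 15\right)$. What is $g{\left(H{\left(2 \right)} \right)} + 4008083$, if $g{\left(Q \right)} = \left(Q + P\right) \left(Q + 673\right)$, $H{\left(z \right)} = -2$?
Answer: $3915485$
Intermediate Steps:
$P = -136$ ($P = 4 \left(-34\right) = -136$)
$g{\left(Q \right)} = \left(-136 + Q\right) \left(673 + Q\right)$ ($g{\left(Q \right)} = \left(Q - 136\right) \left(Q + 673\right) = \left(-136 + Q\right) \left(673 + Q\right)$)
$g{\left(H{\left(2 \right)} \right)} + 4008083 = \left(-91528 + \left(-2\right)^{2} + 537 \left(-2\right)\right) + 4008083 = \left(-91528 + 4 - 1074\right) + 4008083 = -92598 + 4008083 = 3915485$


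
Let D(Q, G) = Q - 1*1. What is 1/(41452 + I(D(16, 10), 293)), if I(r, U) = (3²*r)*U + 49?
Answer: 1/81056 ≈ 1.2337e-5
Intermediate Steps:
D(Q, G) = -1 + Q (D(Q, G) = Q - 1 = -1 + Q)
I(r, U) = 49 + 9*U*r (I(r, U) = (9*r)*U + 49 = 9*U*r + 49 = 49 + 9*U*r)
1/(41452 + I(D(16, 10), 293)) = 1/(41452 + (49 + 9*293*(-1 + 16))) = 1/(41452 + (49 + 9*293*15)) = 1/(41452 + (49 + 39555)) = 1/(41452 + 39604) = 1/81056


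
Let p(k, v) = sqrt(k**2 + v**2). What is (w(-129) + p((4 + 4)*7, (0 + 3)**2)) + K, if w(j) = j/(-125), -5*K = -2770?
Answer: 69379/125 + sqrt(3217) ≈ 611.75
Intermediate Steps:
K = 554 (K = -1/5*(-2770) = 554)
w(j) = -j/125 (w(j) = j*(-1/125) = -j/125)
(w(-129) + p((4 + 4)*7, (0 + 3)**2)) + K = (-1/125*(-129) + sqrt(((4 + 4)*7)**2 + ((0 + 3)**2)**2)) + 554 = (129/125 + sqrt((8*7)**2 + (3**2)**2)) + 554 = (129/125 + sqrt(56**2 + 9**2)) + 554 = (129/125 + sqrt(3136 + 81)) + 554 = (129/125 + sqrt(3217)) + 554 = 69379/125 + sqrt(3217)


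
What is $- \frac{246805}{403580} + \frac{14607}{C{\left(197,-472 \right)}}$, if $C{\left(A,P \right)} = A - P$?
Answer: $\frac{381998701}{17999668} \approx 21.223$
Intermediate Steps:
$- \frac{246805}{403580} + \frac{14607}{C{\left(197,-472 \right)}} = - \frac{246805}{403580} + \frac{14607}{197 - -472} = \left(-246805\right) \frac{1}{403580} + \frac{14607}{197 + 472} = - \frac{49361}{80716} + \frac{14607}{669} = - \frac{49361}{80716} + 14607 \cdot \frac{1}{669} = - \frac{49361}{80716} + \frac{4869}{223} = \frac{381998701}{17999668}$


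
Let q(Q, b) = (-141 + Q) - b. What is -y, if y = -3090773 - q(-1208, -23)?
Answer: 3089447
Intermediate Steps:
q(Q, b) = -141 + Q - b
y = -3089447 (y = -3090773 - (-141 - 1208 - 1*(-23)) = -3090773 - (-141 - 1208 + 23) = -3090773 - 1*(-1326) = -3090773 + 1326 = -3089447)
-y = -1*(-3089447) = 3089447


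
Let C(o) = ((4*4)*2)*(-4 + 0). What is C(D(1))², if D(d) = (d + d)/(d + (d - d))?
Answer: 16384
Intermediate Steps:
D(d) = 2 (D(d) = (2*d)/(d + 0) = (2*d)/d = 2)
C(o) = -128 (C(o) = (16*2)*(-4) = 32*(-4) = -128)
C(D(1))² = (-128)² = 16384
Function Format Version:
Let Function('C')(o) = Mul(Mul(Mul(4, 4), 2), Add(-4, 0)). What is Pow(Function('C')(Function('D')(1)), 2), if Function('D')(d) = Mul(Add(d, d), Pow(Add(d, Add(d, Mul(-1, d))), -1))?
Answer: 16384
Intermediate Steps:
Function('D')(d) = 2 (Function('D')(d) = Mul(Mul(2, d), Pow(Add(d, 0), -1)) = Mul(Mul(2, d), Pow(d, -1)) = 2)
Function('C')(o) = -128 (Function('C')(o) = Mul(Mul(16, 2), -4) = Mul(32, -4) = -128)
Pow(Function('C')(Function('D')(1)), 2) = Pow(-128, 2) = 16384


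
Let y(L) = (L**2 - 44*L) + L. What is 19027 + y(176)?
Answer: 42435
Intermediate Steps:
y(L) = L**2 - 43*L
19027 + y(176) = 19027 + 176*(-43 + 176) = 19027 + 176*133 = 19027 + 23408 = 42435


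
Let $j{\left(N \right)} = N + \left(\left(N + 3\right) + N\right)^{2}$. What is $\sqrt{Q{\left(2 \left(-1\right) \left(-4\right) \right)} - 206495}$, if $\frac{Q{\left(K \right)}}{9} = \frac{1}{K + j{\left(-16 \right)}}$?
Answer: $\frac{i \sqrt{2924175542}}{119} \approx 454.42 i$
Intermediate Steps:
$j{\left(N \right)} = N + \left(3 + 2 N\right)^{2}$ ($j{\left(N \right)} = N + \left(\left(3 + N\right) + N\right)^{2} = N + \left(3 + 2 N\right)^{2}$)
$Q{\left(K \right)} = \frac{9}{825 + K}$ ($Q{\left(K \right)} = \frac{9}{K - \left(16 - \left(3 + 2 \left(-16\right)\right)^{2}\right)} = \frac{9}{K - \left(16 - \left(3 - 32\right)^{2}\right)} = \frac{9}{K - \left(16 - \left(-29\right)^{2}\right)} = \frac{9}{K + \left(-16 + 841\right)} = \frac{9}{K + 825} = \frac{9}{825 + K}$)
$\sqrt{Q{\left(2 \left(-1\right) \left(-4\right) \right)} - 206495} = \sqrt{\frac{9}{825 + 2 \left(-1\right) \left(-4\right)} - 206495} = \sqrt{\frac{9}{825 - -8} - 206495} = \sqrt{\frac{9}{825 + 8} - 206495} = \sqrt{\frac{9}{833} - 206495} = \sqrt{- \frac{172010326}{833}} = \frac{i \sqrt{2924175542}}{119}$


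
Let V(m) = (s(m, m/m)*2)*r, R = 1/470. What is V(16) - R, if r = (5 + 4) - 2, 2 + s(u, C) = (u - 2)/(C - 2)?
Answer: -105281/470 ≈ -224.00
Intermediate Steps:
s(u, C) = -2 + (-2 + u)/(-2 + C) (s(u, C) = -2 + (u - 2)/(C - 2) = -2 + (-2 + u)/(-2 + C))
r = 7 (r = 9 - 2 = 7)
R = 1/470 ≈ 0.0021277
V(m) = -14*m (V(m) = (((2 + m - 2*m/m)/(-2 + m/m))*2)*7 = (((2 + m - 2*1)/(-2 + 1))*2)*7 = (((2 + m - 2)/(-1))*2)*7 = (-m*2)*7 = -2*m*7 = -14*m)
V(16) - R = -14*16 - 1*1/470 = -224 - 1/470 = -105281/470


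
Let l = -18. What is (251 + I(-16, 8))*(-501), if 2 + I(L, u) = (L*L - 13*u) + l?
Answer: -191883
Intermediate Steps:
I(L, u) = -20 + L**2 - 13*u (I(L, u) = -2 + ((L*L - 13*u) - 18) = -2 + ((L**2 - 13*u) - 18) = -2 + (-18 + L**2 - 13*u) = -20 + L**2 - 13*u)
(251 + I(-16, 8))*(-501) = (251 + (-20 + (-16)**2 - 13*8))*(-501) = (251 + (-20 + 256 - 104))*(-501) = (251 + 132)*(-501) = 383*(-501) = -191883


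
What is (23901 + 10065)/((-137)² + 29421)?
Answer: 16983/24095 ≈ 0.70483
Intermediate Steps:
(23901 + 10065)/((-137)² + 29421) = 33966/(18769 + 29421) = 33966/48190 = 33966*(1/48190) = 16983/24095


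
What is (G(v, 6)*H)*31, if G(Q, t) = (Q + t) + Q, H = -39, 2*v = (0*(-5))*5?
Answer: -7254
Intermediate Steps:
v = 0 (v = ((0*(-5))*5)/2 = (0*5)/2 = (1/2)*0 = 0)
G(Q, t) = t + 2*Q
(G(v, 6)*H)*31 = ((6 + 2*0)*(-39))*31 = ((6 + 0)*(-39))*31 = (6*(-39))*31 = -234*31 = -7254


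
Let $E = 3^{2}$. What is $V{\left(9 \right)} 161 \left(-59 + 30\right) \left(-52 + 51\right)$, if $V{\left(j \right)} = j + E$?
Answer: $84042$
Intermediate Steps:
$E = 9$
$V{\left(j \right)} = 9 + j$ ($V{\left(j \right)} = j + 9 = 9 + j$)
$V{\left(9 \right)} 161 \left(-59 + 30\right) \left(-52 + 51\right) = \left(9 + 9\right) 161 \left(-59 + 30\right) \left(-52 + 51\right) = 18 \cdot 161 \left(\left(-29\right) \left(-1\right)\right) = 2898 \cdot 29 = 84042$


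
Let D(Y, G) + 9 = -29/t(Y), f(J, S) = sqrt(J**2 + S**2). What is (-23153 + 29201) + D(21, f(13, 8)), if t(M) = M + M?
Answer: 253609/42 ≈ 6038.3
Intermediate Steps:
t(M) = 2*M
D(Y, G) = -9 - 29/(2*Y) (D(Y, G) = -9 - 29*1/(2*Y) = -9 - 29/(2*Y))
(-23153 + 29201) + D(21, f(13, 8)) = (-23153 + 29201) + (-9 - 29/2/21) = 6048 + (-9 - 29/2*1/21) = 6048 + (-9 - 29/42) = 6048 - 407/42 = 253609/42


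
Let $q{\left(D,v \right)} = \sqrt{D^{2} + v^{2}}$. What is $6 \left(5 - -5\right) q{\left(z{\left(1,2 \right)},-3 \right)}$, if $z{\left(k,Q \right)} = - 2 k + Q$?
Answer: $180$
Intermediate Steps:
$z{\left(k,Q \right)} = Q - 2 k$
$6 \left(5 - -5\right) q{\left(z{\left(1,2 \right)},-3 \right)} = 6 \left(5 - -5\right) \sqrt{\left(2 - 2\right)^{2} + \left(-3\right)^{2}} = 6 \left(5 + 5\right) \sqrt{\left(2 - 2\right)^{2} + 9} = 6 \cdot 10 \sqrt{0^{2} + 9} = 60 \sqrt{0 + 9} = 60 \sqrt{9} = 60 \cdot 3 = 180$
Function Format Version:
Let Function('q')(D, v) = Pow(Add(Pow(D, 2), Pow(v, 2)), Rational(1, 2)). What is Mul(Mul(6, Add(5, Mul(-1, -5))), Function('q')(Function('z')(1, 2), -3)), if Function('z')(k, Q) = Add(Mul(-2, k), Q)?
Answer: 180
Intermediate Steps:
Function('z')(k, Q) = Add(Q, Mul(-2, k))
Mul(Mul(6, Add(5, Mul(-1, -5))), Function('q')(Function('z')(1, 2), -3)) = Mul(Mul(6, Add(5, Mul(-1, -5))), Pow(Add(Pow(Add(2, Mul(-2, 1)), 2), Pow(-3, 2)), Rational(1, 2))) = Mul(Mul(6, Add(5, 5)), Pow(Add(Pow(Add(2, -2), 2), 9), Rational(1, 2))) = Mul(Mul(6, 10), Pow(Add(Pow(0, 2), 9), Rational(1, 2))) = Mul(60, Pow(Add(0, 9), Rational(1, 2))) = Mul(60, Pow(9, Rational(1, 2))) = Mul(60, 3) = 180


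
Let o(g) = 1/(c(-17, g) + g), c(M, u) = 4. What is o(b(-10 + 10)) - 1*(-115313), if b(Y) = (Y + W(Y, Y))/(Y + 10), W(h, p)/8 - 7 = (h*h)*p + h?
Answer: 5535029/48 ≈ 1.1531e+5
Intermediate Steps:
W(h, p) = 56 + 8*h + 8*p*h² (W(h, p) = 56 + 8*((h*h)*p + h) = 56 + 8*(h²*p + h) = 56 + 8*(p*h² + h) = 56 + 8*(h + p*h²) = 56 + (8*h + 8*p*h²) = 56 + 8*h + 8*p*h²)
b(Y) = (56 + 8*Y³ + 9*Y)/(10 + Y) (b(Y) = (Y + (56 + 8*Y + 8*Y*Y²))/(Y + 10) = (Y + (56 + 8*Y + 8*Y³))/(10 + Y) = (56 + 8*Y³ + 9*Y)/(10 + Y))
o(g) = 1/(4 + g)
o(b(-10 + 10)) - 1*(-115313) = 1/(4 + (56 + 8*(-10 + 10)³ + 9*(-10 + 10))/(10 + (-10 + 10))) - 1*(-115313) = 1/(4 + (56 + 8*0³ + 9*0)/(10 + 0)) + 115313 = 1/(4 + (56 + 8*0 + 0)/10) + 115313 = 1/(4 + (56 + 0 + 0)/10) + 115313 = 1/(4 + (⅒)*56) + 115313 = 1/(4 + 28/5) + 115313 = 1/(48/5) + 115313 = 5/48 + 115313 = 5535029/48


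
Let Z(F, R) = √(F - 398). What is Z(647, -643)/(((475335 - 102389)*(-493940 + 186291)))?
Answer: -√249/114736463954 ≈ -1.3753e-10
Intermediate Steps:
Z(F, R) = √(-398 + F)
Z(647, -643)/(((475335 - 102389)*(-493940 + 186291))) = √(-398 + 647)/(((475335 - 102389)*(-493940 + 186291))) = √249/((372946*(-307649))) = √249/(-114736463954) = √249*(-1/114736463954) = -√249/114736463954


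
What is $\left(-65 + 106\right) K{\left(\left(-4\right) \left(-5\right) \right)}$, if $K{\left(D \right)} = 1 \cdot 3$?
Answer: $123$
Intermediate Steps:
$K{\left(D \right)} = 3$
$\left(-65 + 106\right) K{\left(\left(-4\right) \left(-5\right) \right)} = \left(-65 + 106\right) 3 = 41 \cdot 3 = 123$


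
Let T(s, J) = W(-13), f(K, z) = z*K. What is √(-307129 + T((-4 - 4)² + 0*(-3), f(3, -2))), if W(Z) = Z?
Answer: I*√307142 ≈ 554.2*I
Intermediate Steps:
f(K, z) = K*z
T(s, J) = -13
√(-307129 + T((-4 - 4)² + 0*(-3), f(3, -2))) = √(-307129 - 13) = √(-307142) = I*√307142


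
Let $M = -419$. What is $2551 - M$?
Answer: $2970$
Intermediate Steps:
$2551 - M = 2551 - -419 = 2551 + 419 = 2970$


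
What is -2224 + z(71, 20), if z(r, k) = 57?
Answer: -2167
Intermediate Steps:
-2224 + z(71, 20) = -2224 + 57 = -2167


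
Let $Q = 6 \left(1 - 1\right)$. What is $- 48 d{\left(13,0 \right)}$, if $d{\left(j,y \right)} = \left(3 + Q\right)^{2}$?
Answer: $-432$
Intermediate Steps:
$Q = 0$ ($Q = 6 \cdot 0 = 0$)
$d{\left(j,y \right)} = 9$ ($d{\left(j,y \right)} = \left(3 + 0\right)^{2} = 3^{2} = 9$)
$- 48 d{\left(13,0 \right)} = \left(-48\right) 9 = -432$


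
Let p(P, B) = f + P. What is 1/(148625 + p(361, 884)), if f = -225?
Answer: 1/148761 ≈ 6.7222e-6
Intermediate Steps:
p(P, B) = -225 + P
1/(148625 + p(361, 884)) = 1/(148625 + (-225 + 361)) = 1/(148625 + 136) = 1/148761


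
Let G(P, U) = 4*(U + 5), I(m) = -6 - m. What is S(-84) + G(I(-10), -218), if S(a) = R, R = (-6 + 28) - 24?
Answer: -854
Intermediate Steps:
R = -2 (R = 22 - 24 = -2)
S(a) = -2
G(P, U) = 20 + 4*U (G(P, U) = 4*(5 + U) = 20 + 4*U)
S(-84) + G(I(-10), -218) = -2 + (20 + 4*(-218)) = -2 + (20 - 872) = -2 - 852 = -854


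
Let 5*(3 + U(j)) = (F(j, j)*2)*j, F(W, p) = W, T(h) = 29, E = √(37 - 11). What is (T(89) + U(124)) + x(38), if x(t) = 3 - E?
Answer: 30897/5 - √26 ≈ 6174.3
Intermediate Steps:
E = √26 ≈ 5.0990
U(j) = -3 + 2*j²/5 (U(j) = -3 + ((j*2)*j)/5 = -3 + ((2*j)*j)/5 = -3 + (2*j²)/5 = -3 + 2*j²/5)
x(t) = 3 - √26
(T(89) + U(124)) + x(38) = (29 + (-3 + (⅖)*124²)) + (3 - √26) = (29 + (-3 + (⅖)*15376)) + (3 - √26) = (29 + (-3 + 30752/5)) + (3 - √26) = (29 + 30737/5) + (3 - √26) = 30882/5 + (3 - √26) = 30897/5 - √26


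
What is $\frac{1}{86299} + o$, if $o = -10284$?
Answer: $- \frac{887498915}{86299} \approx -10284.0$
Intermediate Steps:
$\frac{1}{86299} + o = \frac{1}{86299} - 10284 = - \frac{887498915}{86299}$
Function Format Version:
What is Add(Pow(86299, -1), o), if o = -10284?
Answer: Rational(-887498915, 86299) ≈ -10284.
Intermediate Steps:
Add(Pow(86299, -1), o) = Add(Pow(86299, -1), -10284) = Add(Rational(1, 86299), -10284) = Rational(-887498915, 86299)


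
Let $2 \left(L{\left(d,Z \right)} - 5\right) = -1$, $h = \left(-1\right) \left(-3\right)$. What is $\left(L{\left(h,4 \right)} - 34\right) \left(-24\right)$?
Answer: $708$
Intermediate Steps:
$h = 3$
$L{\left(d,Z \right)} = \frac{9}{2}$ ($L{\left(d,Z \right)} = 5 + \frac{1}{2} \left(-1\right) = 5 - \frac{1}{2} = \frac{9}{2}$)
$\left(L{\left(h,4 \right)} - 34\right) \left(-24\right) = \left(\frac{9}{2} - 34\right) \left(-24\right) = \left(- \frac{59}{2}\right) \left(-24\right) = 708$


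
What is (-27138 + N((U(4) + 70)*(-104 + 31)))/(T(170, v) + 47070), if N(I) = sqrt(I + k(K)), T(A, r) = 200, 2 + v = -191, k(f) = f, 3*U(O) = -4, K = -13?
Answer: -13569/23635 + I*sqrt(45231)/141810 ≈ -0.57411 + 0.0014997*I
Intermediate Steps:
U(O) = -4/3 (U(O) = (1/3)*(-4) = -4/3)
v = -193 (v = -2 - 191 = -193)
N(I) = sqrt(-13 + I) (N(I) = sqrt(I - 13) = sqrt(-13 + I))
(-27138 + N((U(4) + 70)*(-104 + 31)))/(T(170, v) + 47070) = (-27138 + sqrt(-13 + (-4/3 + 70)*(-104 + 31)))/(200 + 47070) = (-27138 + sqrt(-13 + (206/3)*(-73)))/47270 = (-27138 + sqrt(-13 - 15038/3))*(1/47270) = (-27138 + sqrt(-15077/3))*(1/47270) = (-27138 + I*sqrt(45231)/3)*(1/47270) = -13569/23635 + I*sqrt(45231)/141810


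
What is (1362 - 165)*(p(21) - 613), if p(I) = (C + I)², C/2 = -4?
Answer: -531468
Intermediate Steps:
C = -8 (C = 2*(-4) = -8)
p(I) = (-8 + I)²
(1362 - 165)*(p(21) - 613) = (1362 - 165)*((-8 + 21)² - 613) = 1197*(13² - 613) = 1197*(169 - 613) = 1197*(-444) = -531468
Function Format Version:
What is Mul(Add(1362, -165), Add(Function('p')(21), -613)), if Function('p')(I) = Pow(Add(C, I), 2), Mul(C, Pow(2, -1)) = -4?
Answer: -531468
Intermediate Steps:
C = -8 (C = Mul(2, -4) = -8)
Function('p')(I) = Pow(Add(-8, I), 2)
Mul(Add(1362, -165), Add(Function('p')(21), -613)) = Mul(Add(1362, -165), Add(Pow(Add(-8, 21), 2), -613)) = Mul(1197, Add(Pow(13, 2), -613)) = Mul(1197, Add(169, -613)) = Mul(1197, -444) = -531468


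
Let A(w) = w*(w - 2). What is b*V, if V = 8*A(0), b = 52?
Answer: 0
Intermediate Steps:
A(w) = w*(-2 + w)
V = 0 (V = 8*(0*(-2 + 0)) = 8*(0*(-2)) = 8*0 = 0)
b*V = 52*0 = 0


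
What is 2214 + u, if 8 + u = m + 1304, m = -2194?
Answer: 1316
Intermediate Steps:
u = -898 (u = -8 + (-2194 + 1304) = -8 - 890 = -898)
2214 + u = 2214 - 898 = 1316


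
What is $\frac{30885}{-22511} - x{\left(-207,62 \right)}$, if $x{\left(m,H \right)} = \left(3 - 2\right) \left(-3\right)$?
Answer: $\frac{36648}{22511} \approx 1.628$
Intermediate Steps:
$x{\left(m,H \right)} = -3$ ($x{\left(m,H \right)} = 1 \left(-3\right) = -3$)
$\frac{30885}{-22511} - x{\left(-207,62 \right)} = \frac{30885}{-22511} - -3 = 30885 \left(- \frac{1}{22511}\right) + 3 = - \frac{30885}{22511} + 3 = \frac{36648}{22511}$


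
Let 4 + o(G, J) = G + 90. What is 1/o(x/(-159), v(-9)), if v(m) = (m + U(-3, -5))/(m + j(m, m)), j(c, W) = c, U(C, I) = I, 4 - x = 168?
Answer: 159/13838 ≈ 0.011490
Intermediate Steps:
x = -164 (x = 4 - 1*168 = 4 - 168 = -164)
v(m) = (-5 + m)/(2*m) (v(m) = (m - 5)/(m + m) = (-5 + m)/((2*m)) = (-5 + m)*(1/(2*m)) = (-5 + m)/(2*m))
o(G, J) = 86 + G (o(G, J) = -4 + (G + 90) = -4 + (90 + G) = 86 + G)
1/o(x/(-159), v(-9)) = 1/(86 - 164/(-159)) = 1/(86 - 164*(-1/159)) = 1/(86 + 164/159) = 1/(13838/159) = 159/13838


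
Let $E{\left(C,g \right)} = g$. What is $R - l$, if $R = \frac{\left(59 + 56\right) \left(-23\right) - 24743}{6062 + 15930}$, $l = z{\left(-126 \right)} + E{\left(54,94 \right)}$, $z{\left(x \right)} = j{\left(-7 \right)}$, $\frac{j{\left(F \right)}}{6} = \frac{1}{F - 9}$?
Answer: $- \frac{2086389}{21992} \approx -94.87$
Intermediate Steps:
$j{\left(F \right)} = \frac{6}{-9 + F}$ ($j{\left(F \right)} = \frac{6}{F - 9} = \frac{6}{-9 + F}$)
$z{\left(x \right)} = - \frac{3}{8}$ ($z{\left(x \right)} = \frac{6}{-9 - 7} = \frac{6}{-16} = 6 \left(- \frac{1}{16}\right) = - \frac{3}{8}$)
$l = \frac{749}{8}$ ($l = - \frac{3}{8} + 94 = \frac{749}{8} \approx 93.625$)
$R = - \frac{6847}{5498}$ ($R = \frac{115 \left(-23\right) - 24743}{21992} = \left(-2645 - 24743\right) \frac{1}{21992} = \left(-27388\right) \frac{1}{21992} = - \frac{6847}{5498} \approx -1.2454$)
$R - l = - \frac{6847}{5498} - \frac{749}{8} = - \frac{2086389}{21992}$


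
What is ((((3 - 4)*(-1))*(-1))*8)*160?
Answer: -1280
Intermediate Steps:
((((3 - 4)*(-1))*(-1))*8)*160 = ((-1*(-1)*(-1))*8)*160 = ((1*(-1))*8)*160 = -1*8*160 = -8*160 = -1280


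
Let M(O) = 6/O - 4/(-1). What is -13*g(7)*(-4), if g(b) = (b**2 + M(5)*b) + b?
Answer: 24024/5 ≈ 4804.8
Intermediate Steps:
M(O) = 4 + 6/O (M(O) = 6/O - 4*(-1) = 6/O + 4 = 4 + 6/O)
g(b) = b**2 + 31*b/5 (g(b) = (b**2 + (4 + 6/5)*b) + b = (b**2 + 26*b/5) + b = b**2 + 31*b/5)
-13*g(7)*(-4) = -13*7*(31 + 5*7)/5*(-4) = -13*7*(31 + 35)/5*(-4) = -13*7*66/5*(-4) = -13*462/5*(-4) = -6006/5*(-4) = 24024/5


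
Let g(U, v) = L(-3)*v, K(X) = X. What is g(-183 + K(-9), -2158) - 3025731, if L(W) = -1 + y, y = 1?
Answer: -3025731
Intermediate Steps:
L(W) = 0 (L(W) = -1 + 1 = 0)
g(U, v) = 0 (g(U, v) = 0*v = 0)
g(-183 + K(-9), -2158) - 3025731 = 0 - 3025731 = -3025731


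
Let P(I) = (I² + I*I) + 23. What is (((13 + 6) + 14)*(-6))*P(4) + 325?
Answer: -10565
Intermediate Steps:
P(I) = 23 + 2*I² (P(I) = (I² + I²) + 23 = 2*I² + 23 = 23 + 2*I²)
(((13 + 6) + 14)*(-6))*P(4) + 325 = (((13 + 6) + 14)*(-6))*(23 + 2*4²) + 325 = ((19 + 14)*(-6))*(23 + 2*16) + 325 = (33*(-6))*(23 + 32) + 325 = -198*55 + 325 = -10890 + 325 = -10565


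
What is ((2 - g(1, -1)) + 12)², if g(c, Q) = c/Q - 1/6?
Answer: 8281/36 ≈ 230.03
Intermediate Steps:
g(c, Q) = -⅙ + c/Q (g(c, Q) = c/Q - 1*⅙ = c/Q - ⅙ = -⅙ + c/Q)
((2 - g(1, -1)) + 12)² = ((2 - (1 - ⅙*(-1))/(-1)) + 12)² = ((2 - (-1)*(1 + ⅙)) + 12)² = ((2 - (-1)*7/6) + 12)² = ((2 - 1*(-7/6)) + 12)² = ((2 + 7/6) + 12)² = (19/6 + 12)² = (91/6)² = 8281/36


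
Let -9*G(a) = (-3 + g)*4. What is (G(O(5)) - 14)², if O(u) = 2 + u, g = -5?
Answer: 8836/81 ≈ 109.09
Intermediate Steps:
G(a) = 32/9 (G(a) = -(-3 - 5)*4/9 = -(-8)*4/9 = -⅑*(-32) = 32/9)
(G(O(5)) - 14)² = (32/9 - 14)² = (-94/9)² = 8836/81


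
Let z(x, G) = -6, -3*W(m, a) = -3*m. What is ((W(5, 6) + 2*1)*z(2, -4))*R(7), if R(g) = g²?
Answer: -2058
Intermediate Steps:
W(m, a) = m (W(m, a) = -(-1)*m = m)
((W(5, 6) + 2*1)*z(2, -4))*R(7) = ((5 + 2*1)*(-6))*7² = ((5 + 2)*(-6))*49 = (7*(-6))*49 = -42*49 = -2058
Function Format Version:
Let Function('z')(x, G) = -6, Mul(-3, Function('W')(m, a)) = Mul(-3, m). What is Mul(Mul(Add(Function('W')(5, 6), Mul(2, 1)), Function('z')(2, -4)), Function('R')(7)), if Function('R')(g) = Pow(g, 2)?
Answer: -2058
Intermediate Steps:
Function('W')(m, a) = m (Function('W')(m, a) = Mul(Rational(-1, 3), Mul(-3, m)) = m)
Mul(Mul(Add(Function('W')(5, 6), Mul(2, 1)), Function('z')(2, -4)), Function('R')(7)) = Mul(Mul(Add(5, Mul(2, 1)), -6), Pow(7, 2)) = Mul(Mul(Add(5, 2), -6), 49) = Mul(Mul(7, -6), 49) = Mul(-42, 49) = -2058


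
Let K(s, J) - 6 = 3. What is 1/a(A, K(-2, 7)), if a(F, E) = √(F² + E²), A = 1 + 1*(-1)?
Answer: ⅑ ≈ 0.11111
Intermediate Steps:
K(s, J) = 9 (K(s, J) = 6 + 3 = 9)
A = 0 (A = 1 - 1 = 0)
a(F, E) = √(E² + F²)
1/a(A, K(-2, 7)) = 1/(√(9² + 0²)) = 1/(√(81 + 0)) = 1/(√81) = 1/9 = ⅑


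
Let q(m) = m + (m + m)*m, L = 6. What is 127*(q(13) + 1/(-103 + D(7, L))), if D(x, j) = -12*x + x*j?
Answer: 6463538/145 ≈ 44576.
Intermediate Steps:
D(x, j) = -12*x + j*x
q(m) = m + 2*m² (q(m) = m + (2*m)*m = m + 2*m²)
127*(q(13) + 1/(-103 + D(7, L))) = 127*(13*(1 + 2*13) + 1/(-103 + 7*(-12 + 6))) = 127*(13*(1 + 26) + 1/(-103 + 7*(-6))) = 127*(13*27 + 1/(-103 - 42)) = 127*(351 + 1/(-145)) = 127*(351 - 1/145) = 127*(50894/145) = 6463538/145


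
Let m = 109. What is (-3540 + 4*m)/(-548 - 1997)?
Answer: 3104/2545 ≈ 1.2196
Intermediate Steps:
(-3540 + 4*m)/(-548 - 1997) = (-3540 + 4*109)/(-548 - 1997) = (-3540 + 436)/(-2545) = -3104*(-1/2545) = 3104/2545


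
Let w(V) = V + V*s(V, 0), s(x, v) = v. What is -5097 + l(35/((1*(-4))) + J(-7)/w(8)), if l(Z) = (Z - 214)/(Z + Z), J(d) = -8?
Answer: -396671/78 ≈ -5085.5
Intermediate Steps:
w(V) = V (w(V) = V + V*0 = V + 0 = V)
l(Z) = (-214 + Z)/(2*Z) (l(Z) = (-214 + Z)/((2*Z)) = (-214 + Z)*(1/(2*Z)) = (-214 + Z)/(2*Z))
-5097 + l(35/((1*(-4))) + J(-7)/w(8)) = -5097 + (-214 + (35/((1*(-4))) - 8/8))/(2*(35/((1*(-4))) - 8/8)) = -5097 + (-214 + (35/(-4) - 8*⅛))/(2*(35/(-4) - 8*⅛)) = -5097 + (-214 + (35*(-¼) - 1))/(2*(35*(-¼) - 1)) = -5097 + (-214 + (-35/4 - 1))/(2*(-35/4 - 1)) = -5097 + (-214 - 39/4)/(2*(-39/4)) = -5097 + (½)*(-4/39)*(-895/4) = -5097 + 895/78 = -396671/78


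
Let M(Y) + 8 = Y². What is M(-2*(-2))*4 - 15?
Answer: 17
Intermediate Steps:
M(Y) = -8 + Y²
M(-2*(-2))*4 - 15 = (-8 + (-2*(-2))²)*4 - 15 = (-8 + 4²)*4 - 15 = (-8 + 16)*4 - 15 = 8*4 - 15 = 32 - 15 = 17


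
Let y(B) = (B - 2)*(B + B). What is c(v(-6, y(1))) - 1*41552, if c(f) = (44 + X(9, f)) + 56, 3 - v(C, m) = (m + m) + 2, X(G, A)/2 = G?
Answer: -41434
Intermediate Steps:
X(G, A) = 2*G
y(B) = 2*B*(-2 + B) (y(B) = (-2 + B)*(2*B) = 2*B*(-2 + B))
v(C, m) = 1 - 2*m (v(C, m) = 3 - ((m + m) + 2) = 3 - (2*m + 2) = 3 - (2 + 2*m) = 3 + (-2 - 2*m) = 1 - 2*m)
c(f) = 118 (c(f) = (44 + 2*9) + 56 = (44 + 18) + 56 = 62 + 56 = 118)
c(v(-6, y(1))) - 1*41552 = 118 - 1*41552 = 118 - 41552 = -41434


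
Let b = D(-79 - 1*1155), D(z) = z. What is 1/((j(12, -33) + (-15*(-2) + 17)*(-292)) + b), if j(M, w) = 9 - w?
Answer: -1/14916 ≈ -6.7042e-5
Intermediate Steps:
b = -1234 (b = -79 - 1*1155 = -79 - 1155 = -1234)
1/((j(12, -33) + (-15*(-2) + 17)*(-292)) + b) = 1/(((9 - 1*(-33)) + (-15*(-2) + 17)*(-292)) - 1234) = 1/(((9 + 33) + (30 + 17)*(-292)) - 1234) = 1/((42 + 47*(-292)) - 1234) = 1/((42 - 13724) - 1234) = 1/(-13682 - 1234) = 1/(-14916) = -1/14916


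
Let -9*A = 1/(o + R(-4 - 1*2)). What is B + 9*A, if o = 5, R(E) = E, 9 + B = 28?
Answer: 20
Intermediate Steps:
B = 19 (B = -9 + 28 = 19)
A = ⅑ (A = -1/(9*(5 + (-4 - 1*2))) = -1/(9*(5 + (-4 - 2))) = -1/(9*(5 - 6)) = -⅑/(-1) = -⅑*(-1) = ⅑ ≈ 0.11111)
B + 9*A = 19 + 9*(⅑) = 19 + 1 = 20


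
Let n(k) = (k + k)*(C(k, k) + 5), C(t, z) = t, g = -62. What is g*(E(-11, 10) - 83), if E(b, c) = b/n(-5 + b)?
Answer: 82367/16 ≈ 5147.9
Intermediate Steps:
n(k) = 2*k*(5 + k) (n(k) = (k + k)*(k + 5) = (2*k)*(5 + k) = 2*k*(5 + k))
E(b, c) = 1/(2*(-5 + b)) (E(b, c) = b/((2*(-5 + b)*(5 + (-5 + b)))) = b/((2*(-5 + b)*b)) = b/((2*b*(-5 + b))) = b*(1/(2*b*(-5 + b))) = 1/(2*(-5 + b)))
g*(E(-11, 10) - 83) = -62*(1/(2*(-5 - 11)) - 83) = -62*((1/2)/(-16) - 83) = -62*((1/2)*(-1/16) - 83) = -62*(-1/32 - 83) = -62*(-2657/32) = 82367/16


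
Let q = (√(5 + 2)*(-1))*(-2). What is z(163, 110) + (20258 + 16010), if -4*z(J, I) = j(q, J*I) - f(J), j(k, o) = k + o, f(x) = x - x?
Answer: 63571/2 - √7/2 ≈ 31784.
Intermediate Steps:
f(x) = 0
q = 2*√7 (q = (√7*(-1))*(-2) = -√7*(-2) = 2*√7 ≈ 5.2915)
z(J, I) = -√7/2 - I*J/4 (z(J, I) = -((2*√7 + J*I) - 1*0)/4 = -((2*√7 + I*J) + 0)/4 = -(2*√7 + I*J)/4 = -√7/2 - I*J/4)
z(163, 110) + (20258 + 16010) = (-√7/2 - ¼*110*163) + (20258 + 16010) = (-√7/2 - 8965/2) + 36268 = (-8965/2 - √7/2) + 36268 = 63571/2 - √7/2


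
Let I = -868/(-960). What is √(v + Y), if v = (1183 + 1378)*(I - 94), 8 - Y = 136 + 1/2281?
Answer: I*√4468131971727945/136860 ≈ 488.41*I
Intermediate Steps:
I = 217/240 (I = -868*(-1/960) = 217/240 ≈ 0.90417)
Y = -291969/2281 (Y = 8 - (136 + 1/2281) = 8 - 1*310217/2281 = 8 - 310217/2281 = -291969/2281 ≈ -128.00)
v = -57220423/240 (v = (1183 + 1378)*(217/240 - 94) = 2561*(-22343/240) = -57220423/240 ≈ -2.3842e+5)
√(v + Y) = √(-57220423/240 - 291969/2281) = √(-130589857423/547440) = I*√4468131971727945/136860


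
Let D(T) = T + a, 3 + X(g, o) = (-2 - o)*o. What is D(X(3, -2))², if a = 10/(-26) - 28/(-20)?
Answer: 16641/4225 ≈ 3.9387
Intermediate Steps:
a = 66/65 (a = 10*(-1/26) - 28*(-1/20) = -5/13 + 7/5 = 66/65 ≈ 1.0154)
X(g, o) = -3 + o*(-2 - o) (X(g, o) = -3 + (-2 - o)*o = -3 + o*(-2 - o))
D(T) = 66/65 + T (D(T) = T + 66/65 = 66/65 + T)
D(X(3, -2))² = (66/65 + (-3 - 1*(-2)² - 2*(-2)))² = (66/65 + (-3 - 1*4 + 4))² = (66/65 + (-3 - 4 + 4))² = (66/65 - 3)² = (-129/65)² = 16641/4225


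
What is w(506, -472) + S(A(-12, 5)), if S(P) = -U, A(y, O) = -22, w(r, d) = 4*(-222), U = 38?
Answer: -926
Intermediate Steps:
w(r, d) = -888
S(P) = -38 (S(P) = -1*38 = -38)
w(506, -472) + S(A(-12, 5)) = -888 - 38 = -926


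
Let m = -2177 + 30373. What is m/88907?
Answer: 4028/12701 ≈ 0.31714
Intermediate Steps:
m = 28196
m/88907 = 28196/88907 = 28196*(1/88907) = 4028/12701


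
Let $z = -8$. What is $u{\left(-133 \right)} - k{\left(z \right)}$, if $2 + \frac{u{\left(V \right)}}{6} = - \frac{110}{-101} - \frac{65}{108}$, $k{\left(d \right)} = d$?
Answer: $- \frac{1957}{1818} \approx -1.0765$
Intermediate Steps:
$u{\left(V \right)} = - \frac{16501}{1818}$ ($u{\left(V \right)} = -12 + 6 \left(- \frac{110}{-101} - \frac{65}{108}\right) = -12 + 6 \left(\left(-110\right) \left(- \frac{1}{101}\right) - \frac{65}{108}\right) = -12 + 6 \left(\frac{110}{101} - \frac{65}{108}\right) = -12 + 6 \cdot \frac{5315}{10908} = -12 + \frac{5315}{1818} = - \frac{16501}{1818}$)
$u{\left(-133 \right)} - k{\left(z \right)} = - \frac{16501}{1818} - -8 = - \frac{16501}{1818} + 8 = - \frac{1957}{1818}$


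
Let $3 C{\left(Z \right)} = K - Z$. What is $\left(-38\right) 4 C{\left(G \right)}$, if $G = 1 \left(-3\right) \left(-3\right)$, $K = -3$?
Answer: $608$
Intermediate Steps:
$G = 9$ ($G = \left(-3\right) \left(-3\right) = 9$)
$C{\left(Z \right)} = -1 - \frac{Z}{3}$ ($C{\left(Z \right)} = \frac{-3 - Z}{3} = -1 - \frac{Z}{3}$)
$\left(-38\right) 4 C{\left(G \right)} = \left(-38\right) 4 \left(-1 - 3\right) = - 152 \left(-1 - 3\right) = \left(-152\right) \left(-4\right) = 608$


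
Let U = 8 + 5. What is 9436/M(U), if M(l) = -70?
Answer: -674/5 ≈ -134.80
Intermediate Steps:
U = 13
9436/M(U) = 9436/(-70) = 9436*(-1/70) = -674/5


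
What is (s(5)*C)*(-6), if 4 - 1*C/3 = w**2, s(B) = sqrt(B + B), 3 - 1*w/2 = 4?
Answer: 0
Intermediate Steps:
w = -2 (w = 6 - 2*4 = 6 - 8 = -2)
s(B) = sqrt(2)*sqrt(B) (s(B) = sqrt(2*B) = sqrt(2)*sqrt(B))
C = 0 (C = 12 - 3*(-2)**2 = 12 - 3*4 = 12 - 12 = 0)
(s(5)*C)*(-6) = ((sqrt(2)*sqrt(5))*0)*(-6) = (sqrt(10)*0)*(-6) = 0*(-6) = 0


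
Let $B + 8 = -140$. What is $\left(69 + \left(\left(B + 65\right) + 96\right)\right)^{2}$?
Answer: $6724$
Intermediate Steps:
$B = -148$ ($B = -8 - 140 = -148$)
$\left(69 + \left(\left(B + 65\right) + 96\right)\right)^{2} = \left(69 + \left(\left(-148 + 65\right) + 96\right)\right)^{2} = \left(69 + \left(-83 + 96\right)\right)^{2} = \left(69 + 13\right)^{2} = 82^{2} = 6724$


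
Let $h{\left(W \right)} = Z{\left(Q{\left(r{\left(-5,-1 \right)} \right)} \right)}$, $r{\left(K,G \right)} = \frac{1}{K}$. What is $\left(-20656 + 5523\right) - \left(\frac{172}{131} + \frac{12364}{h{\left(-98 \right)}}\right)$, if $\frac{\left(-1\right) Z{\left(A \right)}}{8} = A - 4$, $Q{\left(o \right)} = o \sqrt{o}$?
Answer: $\frac{5 \left(- 793038 \sqrt{5} + 81328405 i\right)}{262 \left(\sqrt{5} - 100 i\right)} \approx -15521.0 + 8.6353 i$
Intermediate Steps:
$Q{\left(o \right)} = o^{\frac{3}{2}}$
$Z{\left(A \right)} = 32 - 8 A$ ($Z{\left(A \right)} = - 8 \left(A - 4\right) = - 8 \left(-4 + A\right) = 32 - 8 A$)
$h{\left(W \right)} = 32 + \frac{8 i \sqrt{5}}{25}$ ($h{\left(W \right)} = 32 - 8 \left(\frac{1}{-5}\right)^{\frac{3}{2}} = 32 - 8 \left(- \frac{1}{5}\right)^{\frac{3}{2}} = 32 - 8 \left(- \frac{i \sqrt{5}}{25}\right) = 32 + \frac{8 i \sqrt{5}}{25}$)
$\left(-20656 + 5523\right) - \left(\frac{172}{131} + \frac{12364}{h{\left(-98 \right)}}\right) = \left(-20656 + 5523\right) - \left(\frac{172}{131} + \frac{12364}{32 + \frac{8 i \sqrt{5}}{25}}\right) = -15133 - \left(\frac{172}{131} + \frac{12364}{32 + \frac{8 i \sqrt{5}}{25}}\right) = - \frac{1982595}{131} - \frac{12364}{32 + \frac{8 i \sqrt{5}}{25}}$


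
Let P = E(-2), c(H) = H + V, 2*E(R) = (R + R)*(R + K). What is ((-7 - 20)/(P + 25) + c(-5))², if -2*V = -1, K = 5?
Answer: 50625/1444 ≈ 35.059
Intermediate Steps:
V = ½ (V = -½*(-1) = ½ ≈ 0.50000)
E(R) = R*(5 + R) (E(R) = ((R + R)*(R + 5))/2 = ((2*R)*(5 + R))/2 = (2*R*(5 + R))/2 = R*(5 + R))
c(H) = ½ + H (c(H) = H + ½ = ½ + H)
P = -6 (P = -2*(5 - 2) = -2*3 = -6)
((-7 - 20)/(P + 25) + c(-5))² = ((-7 - 20)/(-6 + 25) + (½ - 5))² = (-27/19 - 9/2)² = (-225/38)² = 50625/1444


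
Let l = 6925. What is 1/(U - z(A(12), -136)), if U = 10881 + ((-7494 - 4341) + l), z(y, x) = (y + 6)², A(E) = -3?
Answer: 1/5962 ≈ 0.00016773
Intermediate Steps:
z(y, x) = (6 + y)²
U = 5971 (U = 10881 + ((-7494 - 4341) + 6925) = 10881 + (-11835 + 6925) = 10881 - 4910 = 5971)
1/(U - z(A(12), -136)) = 1/(5971 - (6 - 3)²) = 1/(5971 - 1*3²) = 1/(5971 - 1*9) = 1/(5971 - 9) = 1/5962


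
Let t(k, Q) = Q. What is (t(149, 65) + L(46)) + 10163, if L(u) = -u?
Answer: 10182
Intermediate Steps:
(t(149, 65) + L(46)) + 10163 = (65 - 1*46) + 10163 = (65 - 46) + 10163 = 19 + 10163 = 10182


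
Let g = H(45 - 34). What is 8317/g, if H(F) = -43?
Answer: -8317/43 ≈ -193.42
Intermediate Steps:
g = -43
8317/g = 8317/(-43) = 8317*(-1/43) = -8317/43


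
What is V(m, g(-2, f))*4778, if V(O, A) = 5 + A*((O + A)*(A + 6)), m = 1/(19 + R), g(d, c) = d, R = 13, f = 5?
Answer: 198287/2 ≈ 99144.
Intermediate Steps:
m = 1/32 (m = 1/(19 + 13) = 1/32 ≈ 0.031250)
V(O, A) = 5 + A*(6 + A)*(A + O) (V(O, A) = 5 + A*((A + O)*(6 + A)) = 5 + A*((6 + A)*(A + O)) = 5 + A*(6 + A)*(A + O))
V(m, g(-2, f))*4778 = (5 + (-2)³ + 6*(-2)² + (1/32)*(-2)² + 6*(-2)*(1/32))*4778 = (5 - 8 + 6*4 + (1/32)*4 - 3/8)*4778 = (5 - 8 + 24 + ⅛ - 3/8)*4778 = (83/4)*4778 = 198287/2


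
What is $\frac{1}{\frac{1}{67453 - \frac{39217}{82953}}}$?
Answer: $\frac{5595389492}{82953} \approx 67453.0$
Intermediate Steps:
$\frac{1}{\frac{1}{67453 - \frac{39217}{82953}}} = \frac{1}{\frac{1}{\frac{5595389492}{82953}}} = \frac{1}{\frac{82953}{5595389492}} = \frac{5595389492}{82953}$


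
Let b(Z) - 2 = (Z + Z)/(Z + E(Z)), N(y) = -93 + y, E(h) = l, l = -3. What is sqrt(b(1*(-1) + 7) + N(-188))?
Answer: 5*I*sqrt(11) ≈ 16.583*I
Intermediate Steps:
E(h) = -3
b(Z) = 2 + 2*Z/(-3 + Z) (b(Z) = 2 + (Z + Z)/(Z - 3) = 2 + (2*Z)/(-3 + Z) = 2 + 2*Z/(-3 + Z))
sqrt(b(1*(-1) + 7) + N(-188)) = sqrt(2*(-3 + 2*(1*(-1) + 7))/(-3 + (1*(-1) + 7)) + (-93 - 188)) = sqrt(2*(-3 + 2*(-1 + 7))/(-3 + (-1 + 7)) - 281) = sqrt(2*(-3 + 2*6)/(-3 + 6) - 281) = sqrt(2*(-3 + 12)/3 - 281) = sqrt(2*(1/3)*9 - 281) = sqrt(6 - 281) = sqrt(-275) = 5*I*sqrt(11)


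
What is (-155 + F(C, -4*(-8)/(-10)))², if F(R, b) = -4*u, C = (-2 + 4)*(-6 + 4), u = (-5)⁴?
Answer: 7049025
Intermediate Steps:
u = 625
C = -4 (C = 2*(-2) = -4)
F(R, b) = -2500 (F(R, b) = -4*625 = -2500)
(-155 + F(C, -4*(-8)/(-10)))² = (-155 - 2500)² = (-2655)² = 7049025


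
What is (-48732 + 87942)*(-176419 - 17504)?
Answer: -7603720830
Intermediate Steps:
(-48732 + 87942)*(-176419 - 17504) = 39210*(-193923) = -7603720830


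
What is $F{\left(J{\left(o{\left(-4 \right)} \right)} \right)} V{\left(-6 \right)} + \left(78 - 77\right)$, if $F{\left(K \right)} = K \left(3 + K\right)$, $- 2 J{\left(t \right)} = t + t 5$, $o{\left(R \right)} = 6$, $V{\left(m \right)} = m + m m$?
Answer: $8101$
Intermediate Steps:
$V{\left(m \right)} = m + m^{2}$
$J{\left(t \right)} = - 3 t$ ($J{\left(t \right)} = - \frac{t + t 5}{2} = - \frac{t + 5 t}{2} = - \frac{6 t}{2} = - 3 t$)
$F{\left(J{\left(o{\left(-4 \right)} \right)} \right)} V{\left(-6 \right)} + \left(78 - 77\right) = \left(-3\right) 6 \left(3 - 18\right) \left(- 6 \left(1 - 6\right)\right) + \left(78 - 77\right) = - 18 \left(3 - 18\right) \left(\left(-6\right) \left(-5\right)\right) + \left(78 - 77\right) = \left(-18\right) \left(-15\right) 30 + 1 = 270 \cdot 30 + 1 = 8100 + 1 = 8101$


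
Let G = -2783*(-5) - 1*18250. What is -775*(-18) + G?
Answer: 9615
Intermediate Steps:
G = -4335 (G = 13915 - 18250 = -4335)
-775*(-18) + G = -775*(-18) - 4335 = 13950 - 4335 = 9615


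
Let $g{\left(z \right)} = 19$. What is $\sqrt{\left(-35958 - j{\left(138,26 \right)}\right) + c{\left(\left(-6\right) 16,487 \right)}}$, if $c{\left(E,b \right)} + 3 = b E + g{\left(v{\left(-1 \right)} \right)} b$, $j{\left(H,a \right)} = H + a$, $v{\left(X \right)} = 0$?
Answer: $2 i \sqrt{18406} \approx 271.34 i$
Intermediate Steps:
$c{\left(E,b \right)} = -3 + 19 b + E b$ ($c{\left(E,b \right)} = -3 + \left(b E + 19 b\right) = -3 + \left(E b + 19 b\right) = -3 + \left(19 b + E b\right) = -3 + 19 b + E b$)
$\sqrt{\left(-35958 - j{\left(138,26 \right)}\right) + c{\left(\left(-6\right) 16,487 \right)}} = \sqrt{\left(-35958 - \left(138 + 26\right)\right) + \left(-3 + 19 \cdot 487 + \left(-6\right) 16 \cdot 487\right)} = \sqrt{\left(-35958 - 164\right) - 37502} = \sqrt{-36122 - 37502} = \sqrt{-73624} = 2 i \sqrt{18406}$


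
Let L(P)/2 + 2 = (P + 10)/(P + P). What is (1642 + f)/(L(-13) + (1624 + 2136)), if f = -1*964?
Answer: 2938/16277 ≈ 0.18050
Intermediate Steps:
f = -964
L(P) = -4 + (10 + P)/P (L(P) = -4 + 2*((P + 10)/(P + P)) = -4 + 2*((10 + P)/((2*P))) = -4 + 2*((10 + P)*(1/(2*P))) = -4 + 2*((10 + P)/(2*P)) = -4 + (10 + P)/P)
(1642 + f)/(L(-13) + (1624 + 2136)) = (1642 - 964)/((-3 + 10/(-13)) + (1624 + 2136)) = 678/((-3 + 10*(-1/13)) + 3760) = 678/((-3 - 10/13) + 3760) = 678/(-49/13 + 3760) = 678/(48831/13) = 678*(13/48831) = 2938/16277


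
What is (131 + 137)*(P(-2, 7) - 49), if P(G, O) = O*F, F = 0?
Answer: -13132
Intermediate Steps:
P(G, O) = 0 (P(G, O) = O*0 = 0)
(131 + 137)*(P(-2, 7) - 49) = (131 + 137)*(0 - 49) = 268*(-49) = -13132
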